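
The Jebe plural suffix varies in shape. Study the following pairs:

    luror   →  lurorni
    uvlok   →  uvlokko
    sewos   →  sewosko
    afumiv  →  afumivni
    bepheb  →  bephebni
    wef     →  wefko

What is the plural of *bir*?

The pattern is voicing of the final consonant: -ko when the stem ends in a voiceless consonant (*uvlok*, *sewos*, *wef*); -ni when the stem ends in a voiced consonant (*luror*, *afumiv*, *bepheb*).
Since the final consonant of *bir* is /r/ (voiced), it takes -ni, giving *birni*.

birni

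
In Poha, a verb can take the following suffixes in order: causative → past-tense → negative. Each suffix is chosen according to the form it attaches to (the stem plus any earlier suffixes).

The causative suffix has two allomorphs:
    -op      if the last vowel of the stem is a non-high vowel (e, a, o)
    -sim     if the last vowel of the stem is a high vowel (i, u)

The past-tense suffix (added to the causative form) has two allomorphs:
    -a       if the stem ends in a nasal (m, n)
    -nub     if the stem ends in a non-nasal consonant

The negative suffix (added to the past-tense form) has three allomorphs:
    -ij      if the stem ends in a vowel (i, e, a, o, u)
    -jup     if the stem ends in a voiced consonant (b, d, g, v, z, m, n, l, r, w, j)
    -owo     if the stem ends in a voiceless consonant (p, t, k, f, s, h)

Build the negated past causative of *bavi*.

Since the last vowel of *bavi* is /i/ (a high vowel), it takes -sim, giving *bavisim*.
The causative form *bavisim* — final consonant /m/ (a nasal) → -a → *bavisima*.
The past-tense form *bavisima*: final sound = /a/, a vowel → -ij → *bavisimaij*.

bavisimaij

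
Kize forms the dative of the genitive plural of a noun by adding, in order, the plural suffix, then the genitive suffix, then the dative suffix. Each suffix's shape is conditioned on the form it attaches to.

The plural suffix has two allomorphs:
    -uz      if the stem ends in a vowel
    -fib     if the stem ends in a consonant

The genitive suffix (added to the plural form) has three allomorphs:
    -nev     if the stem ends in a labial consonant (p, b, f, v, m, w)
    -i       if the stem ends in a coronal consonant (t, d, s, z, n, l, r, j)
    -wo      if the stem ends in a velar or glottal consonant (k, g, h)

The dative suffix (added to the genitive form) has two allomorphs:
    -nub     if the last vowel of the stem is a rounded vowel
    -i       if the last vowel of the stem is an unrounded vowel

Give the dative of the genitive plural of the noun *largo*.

Since the final sound of *largo* is /o/ (a vowel), it takes -uz, giving *largouz*.
The plural form *largouz* — final consonant /z/ (coronal) → -i → *largouzi*.
The last vowel of the genitive form *largouzi* is /i/, which is an unrounded vowel, so the dative suffix is -i, giving *largouzii*.

largouzii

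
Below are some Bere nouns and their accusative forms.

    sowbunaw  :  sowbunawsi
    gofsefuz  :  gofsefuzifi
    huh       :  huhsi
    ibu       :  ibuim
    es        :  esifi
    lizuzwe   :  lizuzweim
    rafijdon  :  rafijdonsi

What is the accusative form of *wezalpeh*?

The pattern is sibilance of the final sound: -ifi when the stem ends in a sibilant (*gofsefuz*, *es*); -si when the stem ends in a non-sibilant consonant (*sowbunaw*, *huh*, *rafijdon*); -im when the stem ends in a vowel (*ibu*, *lizuzwe*).
The final sound of *wezalpeh* is /h/, which is a non-sibilant consonant, so the suffix is -si, giving *wezalpehsi*.

wezalpehsi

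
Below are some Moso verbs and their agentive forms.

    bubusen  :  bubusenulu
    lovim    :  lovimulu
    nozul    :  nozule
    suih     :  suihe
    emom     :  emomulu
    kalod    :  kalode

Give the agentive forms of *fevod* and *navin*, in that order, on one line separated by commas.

The alternation tracks the final consonant of the stem — -ulu when the stem ends in a nasal (*bubusen*, *lovim*, *emom*); -e when the stem ends in a non-nasal consonant (*nozul*, *suih*, *kalod*).
*fevod* — final consonant /d/ (non-nasal) → -e → *fevode*.
Since the final consonant of *navin* is /n/ (a nasal), it takes -ulu, giving *navinulu*.

fevode, navinulu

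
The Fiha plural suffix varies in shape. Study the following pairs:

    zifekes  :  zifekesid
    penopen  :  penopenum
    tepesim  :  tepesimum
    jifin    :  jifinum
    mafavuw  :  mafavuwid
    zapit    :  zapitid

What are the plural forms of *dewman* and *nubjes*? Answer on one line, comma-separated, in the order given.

dewmanum, nubjesid

The pattern is nasality of the final consonant: -um when the stem ends in a nasal (*penopen*, *tepesim*, *jifin*); -id when the stem ends in a non-nasal consonant (*zifekes*, *mafavuw*, *zapit*).
Since the final consonant of *dewman* is /n/ (a nasal), it takes -um, giving *dewmanum*.
*nubjes*: final consonant = /s/, non-nasal → -id → *nubjesid*.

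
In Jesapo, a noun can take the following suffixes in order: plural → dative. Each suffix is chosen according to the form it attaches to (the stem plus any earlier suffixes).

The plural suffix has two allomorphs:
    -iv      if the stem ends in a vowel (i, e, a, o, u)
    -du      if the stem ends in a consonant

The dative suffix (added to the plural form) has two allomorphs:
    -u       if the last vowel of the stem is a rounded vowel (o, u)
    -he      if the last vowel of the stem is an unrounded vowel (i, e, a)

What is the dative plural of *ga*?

gaivhe

The final sound of *ga* is /a/, which is a vowel, so the plural suffix is -iv, giving *gaiv*.
Since the last vowel of the plural form *gaiv* is /i/ (an unrounded vowel), it takes -he, giving *gaivhe*.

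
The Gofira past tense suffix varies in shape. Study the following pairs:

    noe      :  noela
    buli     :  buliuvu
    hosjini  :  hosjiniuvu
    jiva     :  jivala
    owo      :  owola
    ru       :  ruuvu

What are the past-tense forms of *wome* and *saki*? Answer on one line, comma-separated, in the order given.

Looking at the last vowel of each stem: -uvu when the last vowel of the stem is a high vowel (*buli*, *hosjini*, *ru*); -la when the last vowel of the stem is a non-high vowel (*noe*, *jiva*, *owo*).
*wome* — last vowel /e/ (a non-high vowel) → -la → *womela*.
*saki*: last vowel = /i/, a high vowel → -uvu → *sakiuvu*.

womela, sakiuvu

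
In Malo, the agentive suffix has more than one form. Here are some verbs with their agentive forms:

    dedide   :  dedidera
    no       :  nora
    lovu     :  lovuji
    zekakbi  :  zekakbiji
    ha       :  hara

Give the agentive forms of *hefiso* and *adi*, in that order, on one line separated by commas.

hefisora, adiji

Looking at the last vowel of each stem: -ji when the last vowel of the stem is a high vowel (*lovu*, *zekakbi*); -ra when the last vowel of the stem is a non-high vowel (*dedide*, *no*, *ha*).
*hefiso* — last vowel /o/ (a non-high vowel) → -ra → *hefisora*.
*adi* — last vowel /i/ (a high vowel) → -ji → *adiji*.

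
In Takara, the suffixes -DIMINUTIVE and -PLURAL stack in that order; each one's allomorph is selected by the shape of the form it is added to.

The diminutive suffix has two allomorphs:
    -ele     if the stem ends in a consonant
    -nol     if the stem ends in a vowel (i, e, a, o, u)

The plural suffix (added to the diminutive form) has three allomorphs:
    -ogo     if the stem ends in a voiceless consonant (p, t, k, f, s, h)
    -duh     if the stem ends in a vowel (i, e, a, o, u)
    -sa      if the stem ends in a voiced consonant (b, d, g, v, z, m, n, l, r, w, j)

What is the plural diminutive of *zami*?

zaminolsa

Since the final sound of *zami* is /i/ (a vowel), it takes -nol, giving *zaminol*.
The diminutive form *zaminol* — final sound /l/ (a voiced consonant) → -sa → *zaminolsa*.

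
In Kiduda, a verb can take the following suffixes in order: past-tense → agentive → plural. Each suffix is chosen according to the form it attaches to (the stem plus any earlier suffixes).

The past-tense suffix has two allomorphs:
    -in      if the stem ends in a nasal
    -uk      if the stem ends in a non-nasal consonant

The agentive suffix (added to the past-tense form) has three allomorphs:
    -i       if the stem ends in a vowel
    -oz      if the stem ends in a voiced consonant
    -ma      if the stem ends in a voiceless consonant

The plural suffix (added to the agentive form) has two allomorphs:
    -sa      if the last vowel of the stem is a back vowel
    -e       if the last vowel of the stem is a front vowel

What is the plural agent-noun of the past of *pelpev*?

*pelpev*: final consonant = /v/, non-nasal → -uk → *pelpevuk*.
The past-tense form *pelpevuk* — final sound /k/ (a voiceless consonant) → -ma → *pelpevukma*.
Since the last vowel of the agentive form *pelpevukma* is /a/ (a back vowel), it takes -sa, giving *pelpevukmasa*.

pelpevukmasa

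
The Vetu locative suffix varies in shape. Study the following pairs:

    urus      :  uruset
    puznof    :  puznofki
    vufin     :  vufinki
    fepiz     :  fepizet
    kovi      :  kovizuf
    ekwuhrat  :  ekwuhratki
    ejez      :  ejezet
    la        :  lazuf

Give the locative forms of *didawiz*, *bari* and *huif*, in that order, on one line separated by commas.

didawizet, barizuf, huifki

The pattern is sibilance of the final sound: -et when the stem ends in a sibilant (*urus*, *fepiz*, *ejez*); -ki when the stem ends in a non-sibilant consonant (*puznof*, *vufin*, *ekwuhrat*); -zuf when the stem ends in a vowel (*kovi*, *la*).
Since the final sound of *didawiz* is /z/ (a sibilant), it takes -et, giving *didawizet*.
*bari*: final sound = /i/, a vowel → -zuf → *barizuf*.
The final sound of *huif* is /f/, which is a non-sibilant consonant, so the suffix is -ki, giving *huifki*.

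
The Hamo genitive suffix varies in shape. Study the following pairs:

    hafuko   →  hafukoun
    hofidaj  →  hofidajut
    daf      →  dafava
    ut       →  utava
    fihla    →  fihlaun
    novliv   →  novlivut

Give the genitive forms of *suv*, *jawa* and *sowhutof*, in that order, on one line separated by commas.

The suffix is conditioned by the final sound: -ava when the stem ends in a voiceless consonant (*daf*, *ut*); -ut when the stem ends in a voiced consonant (*hofidaj*, *novliv*); -un when the stem ends in a vowel (*hafuko*, *fihla*).
*suv* — final sound /v/ (a voiced consonant) → -ut → *suvut*.
*jawa*: final sound = /a/, a vowel → -un → *jawaun*.
*sowhutof* — final sound /f/ (a voiceless consonant) → -ava → *sowhutofava*.

suvut, jawaun, sowhutofava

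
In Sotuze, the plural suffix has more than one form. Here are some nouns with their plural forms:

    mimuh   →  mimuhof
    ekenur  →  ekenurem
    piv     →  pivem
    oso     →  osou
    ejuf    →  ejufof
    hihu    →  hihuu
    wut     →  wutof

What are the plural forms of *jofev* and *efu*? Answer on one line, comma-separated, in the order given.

Looking at the final sound of each stem: -of when the stem ends in a voiceless consonant (*mimuh*, *ejuf*, *wut*); -em when the stem ends in a voiced consonant (*ekenur*, *piv*); -u when the stem ends in a vowel (*oso*, *hihu*).
The final sound of *jofev* is /v/, which is a voiced consonant, so the suffix is -em, giving *jofevem*.
Since the final sound of *efu* is /u/ (a vowel), it takes -u, giving *efuu*.

jofevem, efuu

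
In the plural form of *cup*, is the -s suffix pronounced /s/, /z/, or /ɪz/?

/s/

The stem *cup* ends in a voiceless non-sibilant consonant.
The plural suffix surfaces as /ɪz/ after sibilants, /s/ after other voiceless consonants, and /z/ after other voiced sounds.
So the plural -s on *cup* is pronounced /s/.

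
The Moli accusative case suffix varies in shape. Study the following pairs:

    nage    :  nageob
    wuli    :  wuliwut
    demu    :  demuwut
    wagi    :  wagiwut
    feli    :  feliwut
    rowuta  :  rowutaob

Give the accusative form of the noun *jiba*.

jibaob

The suffix is conditioned by the last vowel: -wut when the last vowel of the stem is a high vowel (*wuli*, *demu*, *wagi*, *feli*); -ob when the last vowel of the stem is a non-high vowel (*nage*, *rowuta*).
The last vowel of *jiba* is /a/, which is a non-high vowel, so the suffix is -ob, giving *jibaob*.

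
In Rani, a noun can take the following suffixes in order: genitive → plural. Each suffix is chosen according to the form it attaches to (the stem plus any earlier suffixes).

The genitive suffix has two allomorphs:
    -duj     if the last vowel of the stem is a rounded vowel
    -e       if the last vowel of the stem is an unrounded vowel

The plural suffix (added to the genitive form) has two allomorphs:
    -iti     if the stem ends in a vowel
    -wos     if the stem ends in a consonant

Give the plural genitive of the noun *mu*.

mudujwos

Since the last vowel of *mu* is /u/ (a rounded vowel), it takes -duj, giving *muduj*.
The final sound of the genitive form *muduj* is /j/, which is a consonant, so the plural suffix is -wos, giving *mudujwos*.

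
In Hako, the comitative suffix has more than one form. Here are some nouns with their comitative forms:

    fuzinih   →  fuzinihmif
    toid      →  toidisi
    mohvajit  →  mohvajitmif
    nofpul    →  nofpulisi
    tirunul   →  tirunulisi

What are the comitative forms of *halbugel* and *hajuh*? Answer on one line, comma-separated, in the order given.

The suffix is conditioned by the final consonant: -mif when the stem ends in a voiceless consonant (*fuzinih*, *mohvajit*); -isi when the stem ends in a voiced consonant (*toid*, *nofpul*, *tirunul*).
Since the final consonant of *halbugel* is /l/ (voiced), it takes -isi, giving *halbugelisi*.
*hajuh*: final consonant = /h/, voiceless → -mif → *hajuhmif*.

halbugelisi, hajuhmif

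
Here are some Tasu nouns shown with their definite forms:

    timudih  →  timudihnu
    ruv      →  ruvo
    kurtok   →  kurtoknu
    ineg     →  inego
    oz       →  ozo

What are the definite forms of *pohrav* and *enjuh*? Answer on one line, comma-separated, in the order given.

pohravo, enjuhnu

Looking at the final consonant of each stem: -nu when the stem ends in a voiceless consonant (*timudih*, *kurtok*); -o when the stem ends in a voiced consonant (*ruv*, *ineg*, *oz*).
*pohrav* — final consonant /v/ (voiced) → -o → *pohravo*.
*enjuh*: final consonant = /h/, voiceless → -nu → *enjuhnu*.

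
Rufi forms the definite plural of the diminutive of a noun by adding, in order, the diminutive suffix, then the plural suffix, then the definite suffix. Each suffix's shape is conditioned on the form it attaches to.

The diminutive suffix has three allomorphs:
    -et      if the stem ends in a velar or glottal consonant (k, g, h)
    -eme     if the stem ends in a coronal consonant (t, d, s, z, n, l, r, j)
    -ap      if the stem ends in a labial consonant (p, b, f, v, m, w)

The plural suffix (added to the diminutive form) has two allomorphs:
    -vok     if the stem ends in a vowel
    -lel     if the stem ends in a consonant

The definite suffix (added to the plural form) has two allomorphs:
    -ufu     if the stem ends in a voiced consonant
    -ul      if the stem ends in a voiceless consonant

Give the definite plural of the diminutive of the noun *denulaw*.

*denulaw* — final consonant /w/ (labial) → -ap → *denulawap*.
The final sound of the diminutive form *denulawap* is /p/, which is a consonant, so the plural suffix is -lel, giving *denulawaplel*.
The final consonant of the plural form *denulawaplel* is /l/, which is voiced, so the definite suffix is -ufu, giving *denulawaplelufu*.

denulawaplelufu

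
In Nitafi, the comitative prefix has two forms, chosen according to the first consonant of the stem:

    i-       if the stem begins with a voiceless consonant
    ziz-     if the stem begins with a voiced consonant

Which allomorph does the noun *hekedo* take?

*hekedo* — first consonant /h/ (voiceless) → i-.

i-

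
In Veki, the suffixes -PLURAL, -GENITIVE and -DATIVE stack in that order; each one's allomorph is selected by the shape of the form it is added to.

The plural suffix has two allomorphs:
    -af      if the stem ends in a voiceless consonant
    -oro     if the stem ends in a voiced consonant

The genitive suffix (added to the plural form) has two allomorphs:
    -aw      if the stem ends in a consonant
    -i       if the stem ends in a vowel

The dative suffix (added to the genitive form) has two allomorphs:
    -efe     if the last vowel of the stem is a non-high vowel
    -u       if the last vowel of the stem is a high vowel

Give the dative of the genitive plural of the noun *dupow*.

The final consonant of *dupow* is /w/, which is voiced, so the plural suffix is -oro, giving *dupoworo*.
Since the final sound of the plural form *dupoworo* is /o/ (a vowel), it takes -i, giving *dupoworoi*.
The genitive form *dupoworoi*: last vowel = /i/, a high vowel → -u → *dupoworoiu*.

dupoworoiu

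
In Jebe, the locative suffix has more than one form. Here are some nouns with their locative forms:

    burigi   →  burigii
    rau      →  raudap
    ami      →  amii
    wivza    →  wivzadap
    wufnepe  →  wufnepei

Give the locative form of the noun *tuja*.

tujadap

Looking at the last vowel of each stem: -i when the last vowel of the stem is a front vowel (*burigi*, *ami*, *wufnepe*); -dap when the last vowel of the stem is a back vowel (*rau*, *wivza*).
*tuja* — last vowel /a/ (a back vowel) → -dap → *tujadap*.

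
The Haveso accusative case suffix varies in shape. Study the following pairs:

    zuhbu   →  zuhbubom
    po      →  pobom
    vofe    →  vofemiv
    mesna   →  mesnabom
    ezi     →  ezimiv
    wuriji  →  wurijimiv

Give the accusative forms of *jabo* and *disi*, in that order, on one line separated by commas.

The suffix is conditioned by the last vowel: -miv when the last vowel of the stem is a front vowel (*vofe*, *ezi*, *wuriji*); -bom when the last vowel of the stem is a back vowel (*zuhbu*, *po*, *mesna*).
Since the last vowel of *jabo* is /o/ (a back vowel), it takes -bom, giving *jabobom*.
Since the last vowel of *disi* is /i/ (a front vowel), it takes -miv, giving *disimiv*.

jabobom, disimiv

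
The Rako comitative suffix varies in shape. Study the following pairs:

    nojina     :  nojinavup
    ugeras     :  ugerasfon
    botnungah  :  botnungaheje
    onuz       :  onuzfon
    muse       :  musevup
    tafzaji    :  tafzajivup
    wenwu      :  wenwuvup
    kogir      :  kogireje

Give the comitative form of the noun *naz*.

The alternation tracks the final sound of the stem — -fon when the stem ends in a sibilant (*ugeras*, *onuz*); -eje when the stem ends in a non-sibilant consonant (*botnungah*, *kogir*); -vup when the stem ends in a vowel (*nojina*, *muse*, *tafzaji*, *wenwu*).
Since the final sound of *naz* is /z/ (a sibilant), it takes -fon, giving *nazfon*.

nazfon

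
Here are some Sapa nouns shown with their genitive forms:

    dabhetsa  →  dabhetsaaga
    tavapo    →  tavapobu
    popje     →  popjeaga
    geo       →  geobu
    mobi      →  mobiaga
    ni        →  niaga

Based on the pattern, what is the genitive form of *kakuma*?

kakumaaga

Looking at the last vowel of each stem: -bu when the last vowel of the stem is a rounded vowel (*tavapo*, *geo*); -aga when the last vowel of the stem is an unrounded vowel (*dabhetsa*, *popje*, *mobi*, *ni*).
The last vowel of *kakuma* is /a/, which is an unrounded vowel, so the suffix is -aga, giving *kakumaaga*.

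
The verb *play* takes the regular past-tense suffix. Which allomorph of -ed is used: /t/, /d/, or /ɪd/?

The stem *play* ends in a voiced sound other than /d/.
The -ed suffix is realized as /ɪd/ after /t, d/; as /t/ after other voiceless consonants; and as /d/ after other voiced sounds.
So -ed on *play* is pronounced /d/.

/d/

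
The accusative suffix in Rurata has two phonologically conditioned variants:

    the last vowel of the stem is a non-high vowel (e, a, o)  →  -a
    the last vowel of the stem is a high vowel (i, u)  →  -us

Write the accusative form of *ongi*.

The last vowel of *ongi* is /i/, which is a high vowel, so the suffix is -us, giving *ongius*.

ongius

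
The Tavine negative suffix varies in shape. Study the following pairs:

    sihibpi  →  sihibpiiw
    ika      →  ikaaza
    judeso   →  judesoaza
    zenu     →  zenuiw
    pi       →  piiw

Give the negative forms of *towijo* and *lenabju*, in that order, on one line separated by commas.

The alternation tracks the last vowel of the stem — -iw when the last vowel of the stem is a high vowel (*sihibpi*, *zenu*, *pi*); -aza when the last vowel of the stem is a non-high vowel (*ika*, *judeso*).
The last vowel of *towijo* is /o/, which is a non-high vowel, so the suffix is -aza, giving *towijoaza*.
The last vowel of *lenabju* is /u/, which is a high vowel, so the suffix is -iw, giving *lenabjuiw*.

towijoaza, lenabjuiw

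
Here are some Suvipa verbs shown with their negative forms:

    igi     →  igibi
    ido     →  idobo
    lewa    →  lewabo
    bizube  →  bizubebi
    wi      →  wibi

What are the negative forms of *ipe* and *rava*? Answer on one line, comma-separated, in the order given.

The alternation tracks the last vowel of the stem — -bi when the last vowel of the stem is a front vowel (*igi*, *bizube*, *wi*); -bo when the last vowel of the stem is a back vowel (*ido*, *lewa*).
Since the last vowel of *ipe* is /e/ (a front vowel), it takes -bi, giving *ipebi*.
The last vowel of *rava* is /a/, which is a back vowel, so the suffix is -bo, giving *ravabo*.

ipebi, ravabo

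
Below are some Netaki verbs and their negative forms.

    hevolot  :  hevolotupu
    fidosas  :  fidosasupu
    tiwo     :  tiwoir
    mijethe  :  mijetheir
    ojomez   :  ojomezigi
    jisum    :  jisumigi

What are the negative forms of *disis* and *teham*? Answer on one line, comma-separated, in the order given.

disisupu, tehamigi

Looking at the final sound of each stem: -upu when the stem ends in a voiceless consonant (*hevolot*, *fidosas*); -igi when the stem ends in a voiced consonant (*ojomez*, *jisum*); -ir when the stem ends in a vowel (*tiwo*, *mijethe*).
*disis*: final sound = /s/, a voiceless consonant → -upu → *disisupu*.
Since the final sound of *teham* is /m/ (a voiced consonant), it takes -igi, giving *tehamigi*.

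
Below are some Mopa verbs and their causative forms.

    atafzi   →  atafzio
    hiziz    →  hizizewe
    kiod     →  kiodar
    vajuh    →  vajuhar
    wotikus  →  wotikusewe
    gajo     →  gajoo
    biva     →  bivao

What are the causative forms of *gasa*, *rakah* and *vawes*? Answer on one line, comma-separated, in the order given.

The pattern is sibilance of the final sound: -ewe when the stem ends in a sibilant (*hiziz*, *wotikus*); -ar when the stem ends in a non-sibilant consonant (*kiod*, *vajuh*); -o when the stem ends in a vowel (*atafzi*, *gajo*, *biva*).
*gasa* — final sound /a/ (a vowel) → -o → *gasao*.
*rakah*: final sound = /h/, a non-sibilant consonant → -ar → *rakahar*.
The final sound of *vawes* is /s/, which is a sibilant, so the suffix is -ewe, giving *vawesewe*.

gasao, rakahar, vawesewe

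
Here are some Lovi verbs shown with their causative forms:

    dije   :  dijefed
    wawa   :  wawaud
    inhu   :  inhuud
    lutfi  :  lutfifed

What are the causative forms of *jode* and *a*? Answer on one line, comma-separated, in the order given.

jodefed, aud

The suffix is conditioned by the last vowel: -fed when the last vowel of the stem is a front vowel (*dije*, *lutfi*); -ud when the last vowel of the stem is a back vowel (*wawa*, *inhu*).
Since the last vowel of *jode* is /e/ (a front vowel), it takes -fed, giving *jodefed*.
*a*: last vowel = /a/, a back vowel → -ud → *aud*.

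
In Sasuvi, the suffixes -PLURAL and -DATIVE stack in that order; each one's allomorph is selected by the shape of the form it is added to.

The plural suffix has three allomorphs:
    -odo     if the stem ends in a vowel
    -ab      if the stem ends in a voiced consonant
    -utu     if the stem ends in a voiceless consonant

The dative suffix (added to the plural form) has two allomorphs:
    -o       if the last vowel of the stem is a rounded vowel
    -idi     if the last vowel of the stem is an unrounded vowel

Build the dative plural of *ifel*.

ifelabidi

The final sound of *ifel* is /l/, which is a voiced consonant, so the plural suffix is -ab, giving *ifelab*.
The last vowel of the plural form *ifelab* is /a/, which is an unrounded vowel, so the dative suffix is -idi, giving *ifelabidi*.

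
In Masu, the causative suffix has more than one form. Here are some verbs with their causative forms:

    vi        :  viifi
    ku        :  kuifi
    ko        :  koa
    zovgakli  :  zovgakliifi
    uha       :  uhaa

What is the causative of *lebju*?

The suffix is conditioned by the last vowel: -ifi when the last vowel of the stem is a high vowel (*vi*, *ku*, *zovgakli*); -a when the last vowel of the stem is a non-high vowel (*ko*, *uha*).
Since the last vowel of *lebju* is /u/ (a high vowel), it takes -ifi, giving *lebjuifi*.

lebjuifi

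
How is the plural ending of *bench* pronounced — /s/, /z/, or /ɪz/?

The stem *bench* ends in a sibilant (/s, z, ʃ, ʒ, tʃ, dʒ/).
The plural suffix surfaces as /ɪz/ after sibilants, /s/ after other voiceless consonants, and /z/ after other voiced sounds.
So the plural -s on *bench* is pronounced /ɪz/.

/ɪz/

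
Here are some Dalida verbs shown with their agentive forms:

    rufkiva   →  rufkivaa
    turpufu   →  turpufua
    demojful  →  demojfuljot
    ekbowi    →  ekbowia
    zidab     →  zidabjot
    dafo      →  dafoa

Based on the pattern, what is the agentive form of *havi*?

The pattern is consonant vs. vowel: -jot when the stem ends in a consonant (*demojful*, *zidab*); -a when the stem ends in a vowel (*rufkiva*, *turpufu*, *ekbowi*, *dafo*).
*havi* — final sound /i/ (a vowel) → -a → *havia*.

havia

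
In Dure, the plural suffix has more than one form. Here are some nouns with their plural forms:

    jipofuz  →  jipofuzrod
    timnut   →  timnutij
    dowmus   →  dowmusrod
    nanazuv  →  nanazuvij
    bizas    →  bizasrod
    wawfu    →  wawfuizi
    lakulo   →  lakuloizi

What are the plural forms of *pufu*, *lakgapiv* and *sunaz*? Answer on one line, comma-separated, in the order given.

The alternation tracks the final sound of the stem — -rod when the stem ends in a sibilant (*jipofuz*, *dowmus*, *bizas*); -ij when the stem ends in a non-sibilant consonant (*timnut*, *nanazuv*); -izi when the stem ends in a vowel (*wawfu*, *lakulo*).
Since the final sound of *pufu* is /u/ (a vowel), it takes -izi, giving *pufuizi*.
The final sound of *lakgapiv* is /v/, which is a non-sibilant consonant, so the suffix is -ij, giving *lakgapivij*.
The final sound of *sunaz* is /z/, which is a sibilant, so the suffix is -rod, giving *sunazrod*.

pufuizi, lakgapivij, sunazrod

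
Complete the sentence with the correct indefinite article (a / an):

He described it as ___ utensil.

a

The indefinite article is chosen by the initial *sound* of the following word, not its spelling.
*utensil* begins with the sound /juː/ (u pronounced /juː/) — a consonant sound.
So the article is *a*: He described it as a utensil.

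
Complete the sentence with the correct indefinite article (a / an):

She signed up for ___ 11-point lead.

an

The indefinite article is chosen by the initial *sound* of the following word, not its spelling.
The number *11* is spoken "eleven", beginning with /ɪˈlɛvən/ — a vowel sound.
So the article is *an*: She signed up for an 11-point lead.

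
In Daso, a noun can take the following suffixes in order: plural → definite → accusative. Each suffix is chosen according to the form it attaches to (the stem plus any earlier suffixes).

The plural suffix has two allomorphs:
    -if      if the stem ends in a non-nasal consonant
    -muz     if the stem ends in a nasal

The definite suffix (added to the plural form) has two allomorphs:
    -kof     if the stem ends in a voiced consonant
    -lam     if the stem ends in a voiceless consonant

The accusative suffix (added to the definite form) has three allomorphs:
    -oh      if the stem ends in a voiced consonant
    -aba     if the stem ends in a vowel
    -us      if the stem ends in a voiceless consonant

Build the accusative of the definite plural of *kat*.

*kat* — final consonant /t/ (non-nasal) → -if → *katif*.
The plural form *katif* — final consonant /f/ (voiceless) → -lam → *katiflam*.
The final sound of the definite form *katiflam* is /m/, which is a voiced consonant, so the accusative suffix is -oh, giving *katiflamoh*.

katiflamoh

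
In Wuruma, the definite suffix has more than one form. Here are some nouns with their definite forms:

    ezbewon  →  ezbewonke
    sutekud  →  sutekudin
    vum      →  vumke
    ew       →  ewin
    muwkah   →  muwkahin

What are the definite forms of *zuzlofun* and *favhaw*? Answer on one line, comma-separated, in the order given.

zuzlofunke, favhawin

The alternation tracks the final consonant of the stem — -ke when the stem ends in a nasal (*ezbewon*, *vum*); -in when the stem ends in a non-nasal consonant (*sutekud*, *ew*, *muwkah*).
The final consonant of *zuzlofun* is /n/, which is a nasal, so the suffix is -ke, giving *zuzlofunke*.
*favhaw* — final consonant /w/ (non-nasal) → -in → *favhawin*.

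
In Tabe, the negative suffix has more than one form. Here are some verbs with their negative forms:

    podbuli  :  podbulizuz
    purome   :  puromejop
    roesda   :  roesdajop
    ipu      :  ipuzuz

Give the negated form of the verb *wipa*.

The alternation tracks the last vowel of the stem — -zuz when the last vowel of the stem is a high vowel (*podbuli*, *ipu*); -jop when the last vowel of the stem is a non-high vowel (*purome*, *roesda*).
The last vowel of *wipa* is /a/, which is a non-high vowel, so the suffix is -jop, giving *wipajop*.

wipajop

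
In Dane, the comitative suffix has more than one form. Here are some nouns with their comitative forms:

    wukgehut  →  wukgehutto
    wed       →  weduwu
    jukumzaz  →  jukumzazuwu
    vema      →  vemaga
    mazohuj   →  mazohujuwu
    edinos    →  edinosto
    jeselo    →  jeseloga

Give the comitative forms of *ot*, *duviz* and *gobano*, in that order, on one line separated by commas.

The alternation tracks the final sound of the stem — -to when the stem ends in a voiceless consonant (*wukgehut*, *edinos*); -uwu when the stem ends in a voiced consonant (*wed*, *jukumzaz*, *mazohuj*); -ga when the stem ends in a vowel (*vema*, *jeselo*).
The final sound of *ot* is /t/, which is a voiceless consonant, so the suffix is -to, giving *otto*.
Since the final sound of *duviz* is /z/ (a voiced consonant), it takes -uwu, giving *duvizuwu*.
The final sound of *gobano* is /o/, which is a vowel, so the suffix is -ga, giving *gobanoga*.

otto, duvizuwu, gobanoga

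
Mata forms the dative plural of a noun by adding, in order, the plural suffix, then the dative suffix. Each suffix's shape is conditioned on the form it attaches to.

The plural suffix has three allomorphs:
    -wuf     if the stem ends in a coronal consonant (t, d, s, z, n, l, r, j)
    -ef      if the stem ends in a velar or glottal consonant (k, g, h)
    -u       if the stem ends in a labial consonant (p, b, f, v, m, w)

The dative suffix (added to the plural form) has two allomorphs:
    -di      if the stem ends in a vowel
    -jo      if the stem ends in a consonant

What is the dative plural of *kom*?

*kom* — final consonant /m/ (labial) → -u → *komu*.
Since the final sound of the plural form *komu* is /u/ (a vowel), it takes -di, giving *komudi*.

komudi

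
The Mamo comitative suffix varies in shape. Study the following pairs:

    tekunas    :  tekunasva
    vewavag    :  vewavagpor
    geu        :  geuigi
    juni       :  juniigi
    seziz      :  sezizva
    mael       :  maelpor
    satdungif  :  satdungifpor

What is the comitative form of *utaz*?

The pattern is sibilance of the final sound: -va when the stem ends in a sibilant (*tekunas*, *seziz*); -por when the stem ends in a non-sibilant consonant (*vewavag*, *mael*, *satdungif*); -igi when the stem ends in a vowel (*geu*, *juni*).
*utaz* — final sound /z/ (a sibilant) → -va → *utazva*.

utazva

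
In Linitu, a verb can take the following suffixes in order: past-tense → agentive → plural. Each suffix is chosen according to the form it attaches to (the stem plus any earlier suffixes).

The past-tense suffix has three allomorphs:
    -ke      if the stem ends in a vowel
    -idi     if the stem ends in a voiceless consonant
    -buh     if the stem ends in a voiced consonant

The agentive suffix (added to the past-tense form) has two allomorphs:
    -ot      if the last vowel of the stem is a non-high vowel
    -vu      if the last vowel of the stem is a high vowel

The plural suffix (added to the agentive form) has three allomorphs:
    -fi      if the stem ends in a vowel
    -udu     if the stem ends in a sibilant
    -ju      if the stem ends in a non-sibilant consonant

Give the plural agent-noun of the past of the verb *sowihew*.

sowihewbuhvufi

*sowihew*: final sound = /w/, a voiced consonant → -buh → *sowihewbuh*.
The past-tense form *sowihewbuh*: last vowel = /u/, a high vowel → -vu → *sowihewbuhvu*.
The final sound of the agentive form *sowihewbuhvu* is /u/, which is a vowel, so the plural suffix is -fi, giving *sowihewbuhvufi*.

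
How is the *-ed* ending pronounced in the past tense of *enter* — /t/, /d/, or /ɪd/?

/d/

The stem *enter* ends in a voiced sound other than /d/.
The -ed suffix is realized as /ɪd/ after /t, d/; as /t/ after other voiceless consonants; and as /d/ after other voiced sounds.
So -ed on *enter* is pronounced /d/.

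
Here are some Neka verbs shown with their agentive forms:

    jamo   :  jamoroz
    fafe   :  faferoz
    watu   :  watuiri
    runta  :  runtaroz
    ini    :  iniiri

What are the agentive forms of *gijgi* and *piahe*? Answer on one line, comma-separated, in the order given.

gijgiiri, piaheroz

The alternation tracks the last vowel of the stem — -iri when the last vowel of the stem is a high vowel (*watu*, *ini*); -roz when the last vowel of the stem is a non-high vowel (*jamo*, *fafe*, *runta*).
*gijgi* — last vowel /i/ (a high vowel) → -iri → *gijgiiri*.
*piahe* — last vowel /e/ (a non-high vowel) → -roz → *piaheroz*.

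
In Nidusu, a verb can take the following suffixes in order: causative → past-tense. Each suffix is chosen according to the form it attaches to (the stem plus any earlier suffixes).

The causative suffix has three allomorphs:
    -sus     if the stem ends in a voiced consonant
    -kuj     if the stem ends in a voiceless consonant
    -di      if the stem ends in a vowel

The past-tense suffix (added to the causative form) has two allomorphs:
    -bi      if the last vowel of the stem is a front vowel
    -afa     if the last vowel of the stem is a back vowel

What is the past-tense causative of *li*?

lidibi

*li* — final sound /i/ (a vowel) → -di → *lidi*.
The causative form *lidi*: last vowel = /i/, a front vowel → -bi → *lidibi*.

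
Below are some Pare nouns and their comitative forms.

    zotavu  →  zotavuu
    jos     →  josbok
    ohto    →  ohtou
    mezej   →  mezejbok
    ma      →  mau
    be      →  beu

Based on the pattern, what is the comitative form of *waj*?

wajbok

The alternation tracks the final sound of the stem — -bok when the stem ends in a consonant (*jos*, *mezej*); -u when the stem ends in a vowel (*zotavu*, *ohto*, *ma*, *be*).
*waj* — final sound /j/ (a consonant) → -bok → *wajbok*.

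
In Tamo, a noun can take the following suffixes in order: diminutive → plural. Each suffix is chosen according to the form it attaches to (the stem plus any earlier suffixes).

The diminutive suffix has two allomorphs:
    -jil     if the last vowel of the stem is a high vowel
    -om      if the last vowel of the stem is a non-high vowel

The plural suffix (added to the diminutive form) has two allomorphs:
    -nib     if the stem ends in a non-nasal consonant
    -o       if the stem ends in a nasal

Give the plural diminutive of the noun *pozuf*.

*pozuf* — last vowel /u/ (a high vowel) → -jil → *pozufjil*.
The final consonant of the diminutive form *pozufjil* is /l/, which is non-nasal, so the plural suffix is -nib, giving *pozufjilnib*.

pozufjilnib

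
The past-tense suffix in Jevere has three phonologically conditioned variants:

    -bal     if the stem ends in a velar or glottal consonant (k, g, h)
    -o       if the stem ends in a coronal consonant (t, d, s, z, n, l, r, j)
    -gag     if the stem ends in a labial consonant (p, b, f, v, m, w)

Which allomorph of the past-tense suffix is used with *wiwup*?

The final consonant of *wiwup* is /p/, which is labial, so the suffix is -gag.

-gag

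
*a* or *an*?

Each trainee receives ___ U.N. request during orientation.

a

The indefinite article is chosen by the initial *sound* of the following word, not its spelling.
The initialism *U.N.* is read letter by letter; the first letter, U, is pronounced /juː/, which begins with a consonant sound.
So the article is *a*: Each trainee receives a U.N. request during orientation.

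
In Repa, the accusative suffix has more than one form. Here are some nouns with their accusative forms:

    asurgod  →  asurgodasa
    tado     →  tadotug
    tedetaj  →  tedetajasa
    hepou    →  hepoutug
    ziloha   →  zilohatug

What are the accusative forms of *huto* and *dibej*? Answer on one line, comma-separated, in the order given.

hutotug, dibejasa

Looking at the final sound of each stem: -asa when the stem ends in a consonant (*asurgod*, *tedetaj*); -tug when the stem ends in a vowel (*tado*, *hepou*, *ziloha*).
*huto*: final sound = /o/, a vowel → -tug → *hutotug*.
The final sound of *dibej* is /j/, which is a consonant, so the suffix is -asa, giving *dibejasa*.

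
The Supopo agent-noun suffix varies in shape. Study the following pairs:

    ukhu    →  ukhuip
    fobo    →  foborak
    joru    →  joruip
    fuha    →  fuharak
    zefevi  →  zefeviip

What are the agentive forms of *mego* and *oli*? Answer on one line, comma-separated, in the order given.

megorak, oliip

The alternation tracks the last vowel of the stem — -ip when the last vowel of the stem is a high vowel (*ukhu*, *joru*, *zefevi*); -rak when the last vowel of the stem is a non-high vowel (*fobo*, *fuha*).
The last vowel of *mego* is /o/, which is a non-high vowel, so the suffix is -rak, giving *megorak*.
Since the last vowel of *oli* is /i/ (a high vowel), it takes -ip, giving *oliip*.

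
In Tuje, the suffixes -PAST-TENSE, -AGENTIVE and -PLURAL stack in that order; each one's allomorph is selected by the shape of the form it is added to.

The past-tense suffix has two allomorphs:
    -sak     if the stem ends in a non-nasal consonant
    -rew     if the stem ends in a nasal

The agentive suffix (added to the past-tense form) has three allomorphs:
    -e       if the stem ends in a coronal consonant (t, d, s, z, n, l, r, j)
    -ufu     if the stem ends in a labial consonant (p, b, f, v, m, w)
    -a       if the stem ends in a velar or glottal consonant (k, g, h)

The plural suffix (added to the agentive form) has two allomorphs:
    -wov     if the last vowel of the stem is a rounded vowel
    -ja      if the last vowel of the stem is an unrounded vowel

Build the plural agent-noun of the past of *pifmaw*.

The final consonant of *pifmaw* is /w/, which is non-nasal, so the past-tense suffix is -sak, giving *pifmawsak*.
The past-tense form *pifmawsak*: final consonant = /k/, velar/glottal → -a → *pifmawsaka*.
Since the last vowel of the agentive form *pifmawsaka* is /a/ (an unrounded vowel), it takes -ja, giving *pifmawsakaja*.

pifmawsakaja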